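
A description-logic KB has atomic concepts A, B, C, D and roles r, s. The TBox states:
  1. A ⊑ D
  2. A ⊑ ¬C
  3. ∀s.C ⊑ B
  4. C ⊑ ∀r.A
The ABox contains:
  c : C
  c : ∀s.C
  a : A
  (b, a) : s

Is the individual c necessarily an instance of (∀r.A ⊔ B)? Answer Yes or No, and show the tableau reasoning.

Yes

1. c : (∀r.A ⊔ B)?  L(c) = {C, ∀s.C} ∪ {(∃r.¬A ⊓ ¬B)}
   clash {C, ¬C} at c — c ∈ (∀r.A ⊔ B)
2. Hence c : (∀r.A ⊔ B): entailed.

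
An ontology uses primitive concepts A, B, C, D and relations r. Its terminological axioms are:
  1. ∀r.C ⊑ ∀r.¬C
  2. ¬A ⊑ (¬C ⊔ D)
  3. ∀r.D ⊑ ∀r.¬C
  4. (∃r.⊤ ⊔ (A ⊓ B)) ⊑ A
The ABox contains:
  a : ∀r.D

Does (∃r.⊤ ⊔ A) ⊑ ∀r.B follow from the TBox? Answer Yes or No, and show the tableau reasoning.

1. (∃r.⊤ ⊔ A) ⊑ ∀r.B  ⇔  ((∃r.⊤ ⊔ A) ⊓ ∃r.¬B) unsat w.r.t. T
   open: L(x₀) ⊇ {A, ∃r.¬B, ∃r.¬C, ∃r.¬D, ∃r.⊤} (+ ∃-successors)
2. Hence (∃r.⊤ ⊔ A) ⊑ ∀r.B: not entailed.

No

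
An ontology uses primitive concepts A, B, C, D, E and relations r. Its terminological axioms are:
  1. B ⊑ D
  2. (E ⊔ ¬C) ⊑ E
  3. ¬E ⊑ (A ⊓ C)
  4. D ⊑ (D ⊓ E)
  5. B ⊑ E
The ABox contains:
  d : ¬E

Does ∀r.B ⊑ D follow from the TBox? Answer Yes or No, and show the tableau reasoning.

No

1. ∀r.B ⊑ D  ⇔  (∀r.B ⊓ ¬D) unsat w.r.t. T
   open: L(x₀) ⊇ {E, ¬B, ¬D, ∀r.B}
2. Hence ∀r.B ⊑ D: not entailed.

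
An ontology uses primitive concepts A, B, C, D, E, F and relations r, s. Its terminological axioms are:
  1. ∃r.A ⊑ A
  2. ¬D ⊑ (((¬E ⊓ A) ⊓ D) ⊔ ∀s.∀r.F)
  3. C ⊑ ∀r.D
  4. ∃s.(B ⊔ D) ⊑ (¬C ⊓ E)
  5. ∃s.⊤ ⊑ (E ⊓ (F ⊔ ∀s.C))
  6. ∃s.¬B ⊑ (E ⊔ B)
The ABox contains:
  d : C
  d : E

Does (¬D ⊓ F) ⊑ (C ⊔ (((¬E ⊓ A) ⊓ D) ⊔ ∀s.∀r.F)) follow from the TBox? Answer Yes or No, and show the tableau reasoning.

Yes

1. (¬D ⊓ F) ⊑ (C ⊔ (((¬E ⊓ A) ⊓ D) ⊔ ∀s.∀r.F))  ⇔  ((¬D ⊓ F) ⊓ (¬C ⊓ (((E ⊔ ¬A) ⊔ ¬D) ⊓ ∃s.∃r.¬F))) unsat w.r.t. T
   all branches close; clash {F, ¬F} at an ∃-successor
2. Hence (¬D ⊓ F) ⊑ (C ⊔ (((¬E ⊓ A) ⊓ D) ⊔ ∀s.∀r.F)): entailed.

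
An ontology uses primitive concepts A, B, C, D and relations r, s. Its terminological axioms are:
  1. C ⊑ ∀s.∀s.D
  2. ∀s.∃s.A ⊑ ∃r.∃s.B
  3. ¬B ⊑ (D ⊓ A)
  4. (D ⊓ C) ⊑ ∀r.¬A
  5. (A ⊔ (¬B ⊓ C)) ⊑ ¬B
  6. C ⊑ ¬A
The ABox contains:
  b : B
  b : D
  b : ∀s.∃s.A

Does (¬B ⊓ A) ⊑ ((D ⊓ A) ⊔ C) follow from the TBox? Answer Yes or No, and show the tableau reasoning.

Yes

1. (¬B ⊓ A) ⊑ ((D ⊓ A) ⊔ C)  ⇔  ((¬B ⊓ A) ⊓ ((¬D ⊔ ¬A) ⊓ ¬C)) unsat w.r.t. T
   all branches close; clash {A, ¬A} at x₀
2. Hence (¬B ⊓ A) ⊑ ((D ⊓ A) ⊔ C): entailed.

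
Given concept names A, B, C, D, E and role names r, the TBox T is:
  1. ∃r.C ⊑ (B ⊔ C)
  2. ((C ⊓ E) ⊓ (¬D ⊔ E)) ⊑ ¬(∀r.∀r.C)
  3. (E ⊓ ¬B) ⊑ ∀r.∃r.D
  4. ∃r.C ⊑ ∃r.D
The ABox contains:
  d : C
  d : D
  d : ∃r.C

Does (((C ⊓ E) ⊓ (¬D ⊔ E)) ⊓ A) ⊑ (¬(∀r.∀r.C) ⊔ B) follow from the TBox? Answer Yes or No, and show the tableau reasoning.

Yes

1. (((C ⊓ E) ⊓ (¬D ⊔ E)) ⊓ A) ⊑ (¬(∀r.∀r.C) ⊔ B)  ⇔  ((((C ⊓ E) ⊓ (¬D ⊔ E)) ⊓ A) ⊓ (∀r.∀r.C ⊓ ¬B)) unsat w.r.t. T
   all branches close; clash {C, ¬C} at an ∃-successor
2. Hence (((C ⊓ E) ⊓ (¬D ⊔ E)) ⊓ A) ⊑ (¬(∀r.∀r.C) ⊔ B): entailed.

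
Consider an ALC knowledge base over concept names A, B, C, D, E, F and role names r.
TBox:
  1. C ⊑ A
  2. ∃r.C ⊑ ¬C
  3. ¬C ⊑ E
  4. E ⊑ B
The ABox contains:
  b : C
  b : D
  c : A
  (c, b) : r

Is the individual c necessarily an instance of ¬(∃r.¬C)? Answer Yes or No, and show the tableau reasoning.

No

1. c : ¬(∃r.¬C)?  L(c) = {A} ∪ {∃r.¬C}
   open: L(c) ⊇ {A, B, E, ¬C, ∃r.¬C} (+ ∃-successors) — c ∉ ¬(∃r.¬C) possible
2. Hence c : ¬(∃r.¬C): not entailed.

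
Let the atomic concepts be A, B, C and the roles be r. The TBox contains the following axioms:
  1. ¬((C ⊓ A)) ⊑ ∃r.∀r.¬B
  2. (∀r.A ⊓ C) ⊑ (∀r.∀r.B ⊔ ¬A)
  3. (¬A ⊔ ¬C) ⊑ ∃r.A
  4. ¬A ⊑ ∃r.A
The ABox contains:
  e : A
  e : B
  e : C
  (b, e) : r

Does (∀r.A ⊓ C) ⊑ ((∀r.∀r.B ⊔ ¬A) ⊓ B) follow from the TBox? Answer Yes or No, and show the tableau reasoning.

No

1. (∀r.A ⊓ C) ⊑ ((∀r.∀r.B ⊔ ¬A) ⊓ B)  ⇔  ((∀r.A ⊓ C) ⊓ ((∃r.∃r.¬B ⊓ A) ⊔ ¬B)) unsat w.r.t. T
   apply at x₀: (∀r.A ⊓ C)⊑(∀r.∀r.B ⊔ ¬A)
   open: L(x₀) ⊇ {A, C, ¬B, ∀r.A, ∀r.∀r.B}
2. Hence (∀r.A ⊓ C) ⊑ ((∀r.∀r.B ⊔ ¬A) ⊓ B): not entailed.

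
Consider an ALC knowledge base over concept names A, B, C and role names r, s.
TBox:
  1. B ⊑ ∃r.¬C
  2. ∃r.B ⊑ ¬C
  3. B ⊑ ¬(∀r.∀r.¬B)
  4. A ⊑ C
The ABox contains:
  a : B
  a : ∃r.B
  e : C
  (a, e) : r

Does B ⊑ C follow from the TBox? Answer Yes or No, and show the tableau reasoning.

1. B ⊑ C  ⇔  (B ⊓ ¬C) unsat w.r.t. T
   apply at x₀: B⊑∃r.¬C; B⊑¬(∀r.∀r.¬B)
   open: L(x₀) ⊇ {B, ¬A, ¬C, ∃r.¬C, ∃r.∃r.B} (+ ∃-successors)
2. Hence B ⊑ C: not entailed.

No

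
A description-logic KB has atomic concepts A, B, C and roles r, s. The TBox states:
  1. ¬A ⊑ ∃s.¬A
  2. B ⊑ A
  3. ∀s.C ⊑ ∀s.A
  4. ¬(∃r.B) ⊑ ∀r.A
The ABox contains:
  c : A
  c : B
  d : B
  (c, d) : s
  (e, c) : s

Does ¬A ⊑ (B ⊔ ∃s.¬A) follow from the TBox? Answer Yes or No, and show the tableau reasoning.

Yes

1. ¬A ⊑ (B ⊔ ∃s.¬A)  ⇔  (¬A ⊓ (¬B ⊓ ∀s.A)) unsat w.r.t. T
   all branches close; clash {A, ¬A} at an ∃-successor
2. Hence ¬A ⊑ (B ⊔ ∃s.¬A): entailed.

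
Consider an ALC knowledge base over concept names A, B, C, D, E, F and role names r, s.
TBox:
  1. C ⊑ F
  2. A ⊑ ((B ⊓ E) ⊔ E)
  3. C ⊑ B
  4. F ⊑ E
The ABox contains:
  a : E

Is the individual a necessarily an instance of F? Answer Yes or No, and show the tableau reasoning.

1. a : F?  L(a) = {E} ∪ {¬F}
   open: L(a) ⊇ {E, ¬A, ¬C, ¬F} — a ∉ F possible
2. Hence a : F: not entailed.

No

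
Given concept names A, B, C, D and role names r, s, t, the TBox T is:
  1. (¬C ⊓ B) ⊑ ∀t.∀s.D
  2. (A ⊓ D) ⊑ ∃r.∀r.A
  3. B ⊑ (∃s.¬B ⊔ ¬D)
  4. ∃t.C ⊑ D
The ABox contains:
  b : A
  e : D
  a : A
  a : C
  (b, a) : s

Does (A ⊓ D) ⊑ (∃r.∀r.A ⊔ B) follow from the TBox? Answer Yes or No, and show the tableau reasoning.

1. (A ⊓ D) ⊑ (∃r.∀r.A ⊔ B)  ⇔  ((A ⊓ D) ⊓ (∀r.∃r.¬A ⊓ ¬B)) unsat w.r.t. T
   all branches close; clash {D, ¬D} at an ∃-successor
2. Hence (A ⊓ D) ⊑ (∃r.∀r.A ⊔ B): entailed.

Yes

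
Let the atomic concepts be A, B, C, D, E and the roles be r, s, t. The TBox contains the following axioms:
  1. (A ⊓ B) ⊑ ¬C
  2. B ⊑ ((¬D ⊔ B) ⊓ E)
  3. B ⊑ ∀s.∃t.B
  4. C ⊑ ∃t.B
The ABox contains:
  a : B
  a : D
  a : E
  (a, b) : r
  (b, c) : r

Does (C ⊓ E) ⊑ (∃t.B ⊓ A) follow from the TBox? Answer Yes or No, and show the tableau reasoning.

1. (C ⊓ E) ⊑ (∃t.B ⊓ A)  ⇔  ((C ⊓ E) ⊓ (∀t.¬B ⊔ ¬A)) unsat w.r.t. T
   apply at x₀: C⊑∃t.B
   open: L(x₀) ⊇ {C, E, ¬A, ¬B, ∃t.B} (+ ∃-successors)
2. Hence (C ⊓ E) ⊑ (∃t.B ⊓ A): not entailed.

No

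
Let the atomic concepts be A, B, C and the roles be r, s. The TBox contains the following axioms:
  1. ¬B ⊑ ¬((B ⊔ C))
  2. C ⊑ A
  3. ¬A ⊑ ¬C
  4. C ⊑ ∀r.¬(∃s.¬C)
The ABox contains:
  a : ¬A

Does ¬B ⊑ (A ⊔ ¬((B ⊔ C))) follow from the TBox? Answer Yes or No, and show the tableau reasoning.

1. ¬B ⊑ (A ⊔ ¬((B ⊔ C)))  ⇔  (¬B ⊓ (¬A ⊓ (B ⊔ C))) unsat w.r.t. T
   all branches close; clash {C, ¬C} at x₀
2. Hence ¬B ⊑ (A ⊔ ¬((B ⊔ C))): entailed.

Yes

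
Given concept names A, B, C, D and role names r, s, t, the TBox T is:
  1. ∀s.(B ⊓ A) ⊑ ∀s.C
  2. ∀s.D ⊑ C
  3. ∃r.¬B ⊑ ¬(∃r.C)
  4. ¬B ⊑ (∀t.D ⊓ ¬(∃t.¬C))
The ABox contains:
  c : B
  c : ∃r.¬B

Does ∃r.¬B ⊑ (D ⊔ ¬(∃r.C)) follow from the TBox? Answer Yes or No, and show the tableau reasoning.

1. ∃r.¬B ⊑ (D ⊔ ¬(∃r.C))  ⇔  (∃r.¬B ⊓ (¬D ⊓ ∃r.C)) unsat w.r.t. T
   all branches close; clash {C, ¬C} at an ∃-successor
2. Hence ∃r.¬B ⊑ (D ⊔ ¬(∃r.C)): entailed.

Yes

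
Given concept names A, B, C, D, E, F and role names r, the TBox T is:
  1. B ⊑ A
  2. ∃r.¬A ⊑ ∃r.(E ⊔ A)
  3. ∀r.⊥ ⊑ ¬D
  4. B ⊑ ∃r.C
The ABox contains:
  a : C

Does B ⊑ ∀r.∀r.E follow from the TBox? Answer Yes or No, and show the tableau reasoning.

1. B ⊑ ∀r.∀r.E  ⇔  (B ⊓ ∃r.∃r.¬E) unsat w.r.t. T
   apply at x₀: B⊑A; B⊑∃r.C
   open: L(x₀) ⊇ {A, B, ∀r.A, ∃r.C, ∃r.∃r.¬E, …} (+ ∃-successors)
2. Hence B ⊑ ∀r.∀r.E: not entailed.

No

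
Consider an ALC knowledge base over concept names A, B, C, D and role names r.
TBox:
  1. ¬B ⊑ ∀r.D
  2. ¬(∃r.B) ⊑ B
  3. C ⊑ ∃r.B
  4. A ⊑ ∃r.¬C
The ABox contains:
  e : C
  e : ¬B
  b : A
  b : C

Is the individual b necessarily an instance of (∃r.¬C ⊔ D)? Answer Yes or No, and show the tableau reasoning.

1. b : (∃r.¬C ⊔ D)?  L(b) = {A, C} ∪ {(∀r.C ⊓ ¬D)}
   clash {C, ¬C} at an ∃-successor — b ∈ (∃r.¬C ⊔ D)
2. Hence b : (∃r.¬C ⊔ D): entailed.

Yes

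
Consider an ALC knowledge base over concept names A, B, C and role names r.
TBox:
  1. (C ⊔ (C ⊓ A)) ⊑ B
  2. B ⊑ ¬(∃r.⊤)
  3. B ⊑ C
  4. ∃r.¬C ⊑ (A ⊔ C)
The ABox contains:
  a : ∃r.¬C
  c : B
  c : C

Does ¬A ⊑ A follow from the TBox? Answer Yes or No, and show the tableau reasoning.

1. ¬A ⊑ A  ⇔  (¬A ⊓ ¬A) unsat w.r.t. T
   open: L(x₀) ⊇ {¬A, ¬B, ¬C, ∀r.C}
2. Hence ¬A ⊑ A: not entailed.

No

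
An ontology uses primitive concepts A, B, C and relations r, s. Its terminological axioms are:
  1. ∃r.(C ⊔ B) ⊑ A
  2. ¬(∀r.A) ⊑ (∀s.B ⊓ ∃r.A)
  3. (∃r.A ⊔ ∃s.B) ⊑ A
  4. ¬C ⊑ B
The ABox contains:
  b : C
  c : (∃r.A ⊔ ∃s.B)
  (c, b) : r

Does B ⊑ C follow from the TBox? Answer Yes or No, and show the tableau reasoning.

1. B ⊑ C  ⇔  (B ⊓ ¬C) unsat w.r.t. T
   open: L(x₀) ⊇ {B, ¬C, ∀r.(¬C ⊓ ¬B), ∀r.A, ∀r.¬A, …}
2. Hence B ⊑ C: not entailed.

No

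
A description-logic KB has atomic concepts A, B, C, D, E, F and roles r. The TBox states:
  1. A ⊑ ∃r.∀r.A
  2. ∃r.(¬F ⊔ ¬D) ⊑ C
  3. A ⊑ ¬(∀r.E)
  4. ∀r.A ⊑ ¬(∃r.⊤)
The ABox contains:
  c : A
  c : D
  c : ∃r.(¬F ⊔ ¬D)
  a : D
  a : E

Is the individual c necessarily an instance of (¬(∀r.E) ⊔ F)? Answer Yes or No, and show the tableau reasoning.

Yes

1. c : (¬(∀r.E) ⊔ F)?  L(c) = {A, D, ∃r.(¬F ⊔ ¬D)} ∪ {(∀r.E ⊓ ¬F)}
   clash ⊥ at an ∃-successor — c ∈ (¬(∀r.E) ⊔ F)
2. Hence c : (¬(∀r.E) ⊔ F): entailed.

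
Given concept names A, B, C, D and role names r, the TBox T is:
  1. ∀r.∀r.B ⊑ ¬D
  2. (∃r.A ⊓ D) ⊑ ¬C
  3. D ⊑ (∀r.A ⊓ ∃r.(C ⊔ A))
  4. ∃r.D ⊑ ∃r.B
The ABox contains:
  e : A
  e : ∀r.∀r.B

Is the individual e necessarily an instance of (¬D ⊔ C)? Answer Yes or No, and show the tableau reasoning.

Yes

1. e : (¬D ⊔ C)?  L(e) = {A, ∀r.∀r.B} ∪ {(D ⊓ ¬C)}
   clash {D, ¬D} at e — e ∈ (¬D ⊔ C)
2. Hence e : (¬D ⊔ C): entailed.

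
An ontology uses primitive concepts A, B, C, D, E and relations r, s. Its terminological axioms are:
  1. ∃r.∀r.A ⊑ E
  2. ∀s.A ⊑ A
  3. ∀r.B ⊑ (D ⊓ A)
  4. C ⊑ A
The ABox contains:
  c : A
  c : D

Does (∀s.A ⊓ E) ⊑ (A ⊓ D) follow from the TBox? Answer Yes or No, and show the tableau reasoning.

No

1. (∀s.A ⊓ E) ⊑ (A ⊓ D)  ⇔  ((∀s.A ⊓ E) ⊓ (¬A ⊔ ¬D)) unsat w.r.t. T
   apply at x₀: ∀s.A⊑A
   open: L(x₀) ⊇ {A, E, ¬C, ¬D, ∀s.A, …} (+ ∃-successors)
2. Hence (∀s.A ⊓ E) ⊑ (A ⊓ D): not entailed.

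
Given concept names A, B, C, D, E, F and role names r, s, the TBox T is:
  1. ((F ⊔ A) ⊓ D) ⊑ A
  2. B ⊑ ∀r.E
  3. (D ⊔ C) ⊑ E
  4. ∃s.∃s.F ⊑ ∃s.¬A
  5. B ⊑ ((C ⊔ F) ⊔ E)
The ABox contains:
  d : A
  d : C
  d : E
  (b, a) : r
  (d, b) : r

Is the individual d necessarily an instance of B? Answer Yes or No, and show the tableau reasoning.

No

1. d : B?  L(d) = {A, C, E} ∪ {¬B}
   open: L(d) ⊇ {A, C, E, ¬B, ∀s.∀s.¬F} — d ∉ B possible
2. Hence d : B: not entailed.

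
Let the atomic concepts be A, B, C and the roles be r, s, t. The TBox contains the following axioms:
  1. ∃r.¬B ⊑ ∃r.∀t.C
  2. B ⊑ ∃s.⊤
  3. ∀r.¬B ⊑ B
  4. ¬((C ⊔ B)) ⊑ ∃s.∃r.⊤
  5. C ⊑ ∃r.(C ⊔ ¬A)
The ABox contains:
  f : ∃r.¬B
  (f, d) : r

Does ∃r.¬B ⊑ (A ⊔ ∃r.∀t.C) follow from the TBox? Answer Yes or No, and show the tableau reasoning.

1. ∃r.¬B ⊑ (A ⊔ ∃r.∀t.C)  ⇔  (∃r.¬B ⊓ (¬A ⊓ ∀r.∃t.¬C)) unsat w.r.t. T
   all branches close; clash {C, ¬C} at an ∃-successor
2. Hence ∃r.¬B ⊑ (A ⊔ ∃r.∀t.C): entailed.

Yes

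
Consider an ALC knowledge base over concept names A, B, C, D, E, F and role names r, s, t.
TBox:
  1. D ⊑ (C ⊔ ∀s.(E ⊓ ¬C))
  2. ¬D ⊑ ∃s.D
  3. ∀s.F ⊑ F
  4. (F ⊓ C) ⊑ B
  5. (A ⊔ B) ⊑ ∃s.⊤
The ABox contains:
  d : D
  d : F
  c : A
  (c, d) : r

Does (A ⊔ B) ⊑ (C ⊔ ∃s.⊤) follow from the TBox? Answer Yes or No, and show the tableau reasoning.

Yes

1. (A ⊔ B) ⊑ (C ⊔ ∃s.⊤)  ⇔  ((A ⊔ B) ⊓ (¬C ⊓ ∀s.⊥)) unsat w.r.t. T
   all branches close; clash ⊥ at an ∃-successor
2. Hence (A ⊔ B) ⊑ (C ⊔ ∃s.⊤): entailed.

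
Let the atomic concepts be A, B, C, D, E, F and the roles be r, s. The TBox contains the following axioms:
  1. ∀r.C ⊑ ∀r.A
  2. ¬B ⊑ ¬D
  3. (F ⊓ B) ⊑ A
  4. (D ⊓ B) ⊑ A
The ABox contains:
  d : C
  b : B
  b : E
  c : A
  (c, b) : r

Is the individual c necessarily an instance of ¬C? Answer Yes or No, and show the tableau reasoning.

1. c : ¬C?  L(c) = {A} ∪ {C}
   open: L(c) ⊇ {A, B, C, ∃r.¬C} (+ ∃-successors) — c ∉ ¬C possible
2. Hence c : ¬C: not entailed.

No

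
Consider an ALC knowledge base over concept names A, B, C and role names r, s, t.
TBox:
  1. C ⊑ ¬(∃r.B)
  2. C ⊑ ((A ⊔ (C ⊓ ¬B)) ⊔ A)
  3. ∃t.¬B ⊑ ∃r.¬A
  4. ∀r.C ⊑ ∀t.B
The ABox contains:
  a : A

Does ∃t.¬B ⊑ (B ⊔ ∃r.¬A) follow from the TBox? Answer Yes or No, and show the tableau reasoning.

1. ∃t.¬B ⊑ (B ⊔ ∃r.¬A)  ⇔  (∃t.¬B ⊓ (¬B ⊓ ∀r.A)) unsat w.r.t. T
   all branches close; clash {B, ¬B} at an ∃-successor
2. Hence ∃t.¬B ⊑ (B ⊔ ∃r.¬A): entailed.

Yes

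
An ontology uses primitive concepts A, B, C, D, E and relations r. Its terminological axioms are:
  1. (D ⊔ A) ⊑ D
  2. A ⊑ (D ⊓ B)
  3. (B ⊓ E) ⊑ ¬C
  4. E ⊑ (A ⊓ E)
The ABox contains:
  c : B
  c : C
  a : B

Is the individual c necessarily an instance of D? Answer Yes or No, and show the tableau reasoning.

1. c : D?  L(c) = {B, C} ∪ {¬D}
   open: L(c) ⊇ {B, C, ¬A, ¬D, ¬E} — c ∉ D possible
2. Hence c : D: not entailed.

No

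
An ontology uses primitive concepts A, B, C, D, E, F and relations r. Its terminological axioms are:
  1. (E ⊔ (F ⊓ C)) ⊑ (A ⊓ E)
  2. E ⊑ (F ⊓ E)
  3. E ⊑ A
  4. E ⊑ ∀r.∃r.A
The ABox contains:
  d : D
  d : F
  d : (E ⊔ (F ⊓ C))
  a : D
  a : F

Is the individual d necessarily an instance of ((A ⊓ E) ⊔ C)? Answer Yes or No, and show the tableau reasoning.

1. d : ((A ⊓ E) ⊔ C)?  L(d) = {D, F, (E ⊔ (F ⊓ C))} ∪ {((¬A ⊔ ¬E) ⊓ ¬C)}
   clash {C, ¬C} at d — d ∈ ((A ⊓ E) ⊔ C)
2. Hence d : ((A ⊓ E) ⊔ C): entailed.

Yes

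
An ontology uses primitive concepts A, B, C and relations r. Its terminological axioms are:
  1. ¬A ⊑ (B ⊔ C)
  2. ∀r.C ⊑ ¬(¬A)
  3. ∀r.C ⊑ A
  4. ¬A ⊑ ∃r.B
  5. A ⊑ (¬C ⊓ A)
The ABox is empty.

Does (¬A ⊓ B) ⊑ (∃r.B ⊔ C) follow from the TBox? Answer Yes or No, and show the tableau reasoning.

Yes

1. (¬A ⊓ B) ⊑ (∃r.B ⊔ C)  ⇔  ((¬A ⊓ B) ⊓ (∀r.¬B ⊓ ¬C)) unsat w.r.t. T
   all branches close; clash {A, ¬A} at x₀
2. Hence (¬A ⊓ B) ⊑ (∃r.B ⊔ C): entailed.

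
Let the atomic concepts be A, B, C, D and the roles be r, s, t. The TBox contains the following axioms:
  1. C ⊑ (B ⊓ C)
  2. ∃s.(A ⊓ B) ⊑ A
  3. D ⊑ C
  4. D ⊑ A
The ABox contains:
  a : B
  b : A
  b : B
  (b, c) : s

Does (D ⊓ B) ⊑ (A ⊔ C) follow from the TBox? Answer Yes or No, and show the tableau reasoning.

Yes

1. (D ⊓ B) ⊑ (A ⊔ C)  ⇔  ((D ⊓ B) ⊓ (¬A ⊓ ¬C)) unsat w.r.t. T
   all branches close; clash {A, ¬A} at x₀
2. Hence (D ⊓ B) ⊑ (A ⊔ C): entailed.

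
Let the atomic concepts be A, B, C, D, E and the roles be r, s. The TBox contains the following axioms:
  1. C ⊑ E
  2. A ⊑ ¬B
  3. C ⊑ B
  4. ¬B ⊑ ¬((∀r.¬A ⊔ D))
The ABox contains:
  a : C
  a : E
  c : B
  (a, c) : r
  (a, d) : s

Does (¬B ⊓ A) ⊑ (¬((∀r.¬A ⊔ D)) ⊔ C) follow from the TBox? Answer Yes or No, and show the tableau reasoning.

Yes

1. (¬B ⊓ A) ⊑ (¬((∀r.¬A ⊔ D)) ⊔ C)  ⇔  ((¬B ⊓ A) ⊓ ((∀r.¬A ⊔ D) ⊓ ¬C)) unsat w.r.t. T
   all branches close; clash {D, ¬D} at x₀
2. Hence (¬B ⊓ A) ⊑ (¬((∀r.¬A ⊔ D)) ⊔ C): entailed.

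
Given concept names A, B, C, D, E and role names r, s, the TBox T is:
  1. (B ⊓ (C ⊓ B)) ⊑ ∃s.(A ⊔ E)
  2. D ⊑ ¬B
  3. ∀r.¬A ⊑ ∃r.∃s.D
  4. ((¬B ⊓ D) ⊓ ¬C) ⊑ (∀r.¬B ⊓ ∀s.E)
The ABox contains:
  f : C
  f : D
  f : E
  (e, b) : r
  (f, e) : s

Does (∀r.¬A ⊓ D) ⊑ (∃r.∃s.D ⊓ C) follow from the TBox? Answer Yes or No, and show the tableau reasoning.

1. (∀r.¬A ⊓ D) ⊑ (∃r.∃s.D ⊓ C)  ⇔  ((∀r.¬A ⊓ D) ⊓ (∀r.∀s.¬D ⊔ ¬C)) unsat w.r.t. T
   apply at x₀: D⊑¬B; ∀r.¬A⊑∃r.∃s.D
   open: L(x₀) ⊇ {D, ¬B, ¬C, ∀r.¬A, ∀r.¬B, …} (+ ∃-successors)
2. Hence (∀r.¬A ⊓ D) ⊑ (∃r.∃s.D ⊓ C): not entailed.

No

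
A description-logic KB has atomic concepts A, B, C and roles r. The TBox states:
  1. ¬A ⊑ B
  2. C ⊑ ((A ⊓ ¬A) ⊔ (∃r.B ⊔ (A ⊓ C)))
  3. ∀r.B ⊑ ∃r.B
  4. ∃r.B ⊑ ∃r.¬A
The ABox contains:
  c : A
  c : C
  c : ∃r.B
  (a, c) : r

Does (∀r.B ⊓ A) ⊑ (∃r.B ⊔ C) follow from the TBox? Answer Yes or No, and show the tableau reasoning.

Yes

1. (∀r.B ⊓ A) ⊑ (∃r.B ⊔ C)  ⇔  ((∀r.B ⊓ A) ⊓ (∀r.¬B ⊓ ¬C)) unsat w.r.t. T
   all branches close; clash {B, ¬B} at an ∃-successor
2. Hence (∀r.B ⊓ A) ⊑ (∃r.B ⊔ C): entailed.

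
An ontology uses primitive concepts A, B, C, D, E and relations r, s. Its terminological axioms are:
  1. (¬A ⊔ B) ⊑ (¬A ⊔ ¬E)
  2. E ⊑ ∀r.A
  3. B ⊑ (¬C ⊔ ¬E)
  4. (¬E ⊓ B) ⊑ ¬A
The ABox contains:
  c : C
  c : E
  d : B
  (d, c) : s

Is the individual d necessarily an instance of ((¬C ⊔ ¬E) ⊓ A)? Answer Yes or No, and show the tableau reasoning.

1. d : ((¬C ⊔ ¬E) ⊓ A)?  L(d) = {B} ∪ {((C ⊓ E) ⊔ ¬A)}
   apply at d: B⊑(¬C ⊔ ¬E)
   open: L(d) ⊇ {B, ¬A, ¬E} — d ∉ ((¬C ⊔ ¬E) ⊓ A) possible
2. Hence d : ((¬C ⊔ ¬E) ⊓ A): not entailed.

No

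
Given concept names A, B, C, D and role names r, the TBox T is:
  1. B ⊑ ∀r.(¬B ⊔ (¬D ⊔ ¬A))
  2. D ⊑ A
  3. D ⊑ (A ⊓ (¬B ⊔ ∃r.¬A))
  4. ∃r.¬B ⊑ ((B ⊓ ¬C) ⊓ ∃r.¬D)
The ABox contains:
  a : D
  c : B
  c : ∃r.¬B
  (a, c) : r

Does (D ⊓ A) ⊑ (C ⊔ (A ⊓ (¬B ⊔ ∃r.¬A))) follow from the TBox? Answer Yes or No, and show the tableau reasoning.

1. (D ⊓ A) ⊑ (C ⊔ (A ⊓ (¬B ⊔ ∃r.¬A)))  ⇔  ((D ⊓ A) ⊓ (¬C ⊓ (¬A ⊔ (B ⊓ ∀r.A)))) unsat w.r.t. T
   all branches close; clash {A, ¬A} at an ∃-successor
2. Hence (D ⊓ A) ⊑ (C ⊔ (A ⊓ (¬B ⊔ ∃r.¬A))): entailed.

Yes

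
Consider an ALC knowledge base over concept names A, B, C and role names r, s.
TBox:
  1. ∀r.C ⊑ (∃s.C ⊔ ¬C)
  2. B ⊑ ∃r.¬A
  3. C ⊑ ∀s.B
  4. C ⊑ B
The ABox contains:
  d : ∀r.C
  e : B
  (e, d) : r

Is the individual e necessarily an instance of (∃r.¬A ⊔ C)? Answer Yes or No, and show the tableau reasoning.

Yes

1. e : (∃r.¬A ⊔ C)?  L(e) = {B} ∪ {(∀r.A ⊓ ¬C)}
   clash {A, ¬A} at an ∃-successor — e ∈ (∃r.¬A ⊔ C)
2. Hence e : (∃r.¬A ⊔ C): entailed.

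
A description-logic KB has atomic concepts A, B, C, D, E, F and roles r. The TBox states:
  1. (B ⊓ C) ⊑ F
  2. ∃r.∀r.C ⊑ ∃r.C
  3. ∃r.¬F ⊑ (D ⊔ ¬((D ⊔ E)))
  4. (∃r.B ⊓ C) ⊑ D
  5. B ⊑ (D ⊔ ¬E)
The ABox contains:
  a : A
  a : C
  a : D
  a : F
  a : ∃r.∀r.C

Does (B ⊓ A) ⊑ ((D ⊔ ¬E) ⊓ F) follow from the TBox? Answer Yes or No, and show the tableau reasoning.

No

1. (B ⊓ A) ⊑ ((D ⊔ ¬E) ⊓ F)  ⇔  ((B ⊓ A) ⊓ ((¬D ⊓ E) ⊔ ¬F)) unsat w.r.t. T
   apply at x₀: B⊑(D ⊔ ¬E)
   open: L(x₀) ⊇ {A, B, D, ¬C, ¬F, …}
2. Hence (B ⊓ A) ⊑ ((D ⊔ ¬E) ⊓ F): not entailed.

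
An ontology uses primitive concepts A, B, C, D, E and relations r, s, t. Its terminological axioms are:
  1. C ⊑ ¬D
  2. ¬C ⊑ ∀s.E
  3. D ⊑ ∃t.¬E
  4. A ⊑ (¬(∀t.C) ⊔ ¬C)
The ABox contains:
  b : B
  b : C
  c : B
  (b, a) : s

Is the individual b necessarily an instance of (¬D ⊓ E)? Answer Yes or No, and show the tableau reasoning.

No

1. b : (¬D ⊓ E)?  L(b) = {B, C} ∪ {(D ⊔ ¬E)}
   apply at b: C⊑¬D
   open: L(b) ⊇ {B, C, ¬A, ¬D, ¬E} — b ∉ (¬D ⊓ E) possible
2. Hence b : (¬D ⊓ E): not entailed.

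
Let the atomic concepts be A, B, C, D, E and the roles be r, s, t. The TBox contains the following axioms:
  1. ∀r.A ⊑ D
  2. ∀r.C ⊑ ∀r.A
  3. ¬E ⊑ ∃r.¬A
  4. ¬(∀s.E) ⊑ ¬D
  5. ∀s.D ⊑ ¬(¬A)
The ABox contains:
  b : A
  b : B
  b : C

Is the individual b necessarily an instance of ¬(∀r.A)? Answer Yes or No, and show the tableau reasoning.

1. b : ¬(∀r.A)?  L(b) = {A, B, C} ∪ {∀r.A}
   apply at b: ∀r.A⊑D
   open: L(b) ⊇ {A, B, C, D, E, …} — b ∉ ¬(∀r.A) possible
2. Hence b : ¬(∀r.A): not entailed.

No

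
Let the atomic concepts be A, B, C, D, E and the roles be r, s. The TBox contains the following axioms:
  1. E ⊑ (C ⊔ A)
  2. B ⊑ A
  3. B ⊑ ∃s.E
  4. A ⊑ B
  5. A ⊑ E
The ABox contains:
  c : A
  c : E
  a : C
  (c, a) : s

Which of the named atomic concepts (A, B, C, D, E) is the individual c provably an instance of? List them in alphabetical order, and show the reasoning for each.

1. c : A?  L(c) = {A, E} ∪ {¬A}
   clash {A, ¬A} at c — c ∈ A
2. c : B?  L(c) = {A, E} ∪ {¬B}
   clash {B, ¬B} at c — c ∈ B
3. c : C?  L(c) = {A, E} ∪ {¬C}
   apply at c: E⊑(C ⊔ A); A⊑B
   open: L(c) ⊇ {A, B, E, ¬C, ∃s.E} (+ ∃-successors) — c ∉ C possible
4. c : D?  L(c) = {A, E} ∪ {¬D}
   apply at c: E⊑(C ⊔ A); A⊑B
   open: L(c) ⊇ {A, B, E, ¬D, ∃s.E} (+ ∃-successors) — c ∉ D possible
5. c : E?  L(c) = {A, E} ∪ {¬E}
   clash {E, ¬E} at c — c ∈ E
6. Entailed for c: {A, B, E}

{A, B, E}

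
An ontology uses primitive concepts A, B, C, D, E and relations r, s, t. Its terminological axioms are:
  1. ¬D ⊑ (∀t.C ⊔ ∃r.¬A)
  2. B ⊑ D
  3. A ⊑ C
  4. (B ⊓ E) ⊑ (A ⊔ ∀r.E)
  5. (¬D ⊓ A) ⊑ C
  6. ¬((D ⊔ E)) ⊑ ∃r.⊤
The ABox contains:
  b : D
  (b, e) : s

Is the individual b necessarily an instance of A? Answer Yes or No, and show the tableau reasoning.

No

1. b : A?  L(b) = {D} ∪ {¬A}
   open: L(b) ⊇ {D, ¬A, ¬B} — b ∉ A possible
2. Hence b : A: not entailed.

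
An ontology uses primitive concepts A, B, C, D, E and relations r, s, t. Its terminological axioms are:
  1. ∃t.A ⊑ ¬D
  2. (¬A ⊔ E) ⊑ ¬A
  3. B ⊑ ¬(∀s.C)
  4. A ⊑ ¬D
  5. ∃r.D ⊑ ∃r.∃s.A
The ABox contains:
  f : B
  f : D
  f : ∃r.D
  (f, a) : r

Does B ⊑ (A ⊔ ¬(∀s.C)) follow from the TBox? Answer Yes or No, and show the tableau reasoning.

1. B ⊑ (A ⊔ ¬(∀s.C))  ⇔  (B ⊓ (¬A ⊓ ∀s.C)) unsat w.r.t. T
   all branches close; clash {C, ¬C} at an ∃-successor
2. Hence B ⊑ (A ⊔ ¬(∀s.C)): entailed.

Yes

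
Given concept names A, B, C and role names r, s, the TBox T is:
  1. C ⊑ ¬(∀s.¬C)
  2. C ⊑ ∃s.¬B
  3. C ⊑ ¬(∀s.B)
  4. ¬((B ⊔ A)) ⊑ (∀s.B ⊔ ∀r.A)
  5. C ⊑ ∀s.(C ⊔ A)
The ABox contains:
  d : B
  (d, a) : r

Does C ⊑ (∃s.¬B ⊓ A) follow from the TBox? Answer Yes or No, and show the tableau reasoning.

1. C ⊑ (∃s.¬B ⊓ A)  ⇔  (C ⊓ (∀s.B ⊔ ¬A)) unsat w.r.t. T
   apply at x₀: C⊑¬(∀s.¬C); C⊑∃s.¬B; C⊑¬(∀s.B)
   open: L(x₀) ⊇ {B, C, ¬A, ∀s.(C ⊔ A), ∃s.C, …} (+ ∃-successors)
2. Hence C ⊑ (∃s.¬B ⊓ A): not entailed.

No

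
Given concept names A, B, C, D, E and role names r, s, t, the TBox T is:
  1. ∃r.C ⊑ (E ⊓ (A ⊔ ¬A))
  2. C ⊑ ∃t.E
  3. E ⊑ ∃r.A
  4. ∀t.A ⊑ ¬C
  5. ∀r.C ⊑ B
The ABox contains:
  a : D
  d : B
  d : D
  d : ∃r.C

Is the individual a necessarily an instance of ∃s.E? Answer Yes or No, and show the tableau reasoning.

No

1. a : ∃s.E?  L(a) = {D} ∪ {∀s.¬E}
   open: L(a) ⊇ {D, ¬C, ¬E, ∀r.¬C, ∀s.¬E, …} (+ ∃-successors) — a ∉ ∃s.E possible
2. Hence a : ∃s.E: not entailed.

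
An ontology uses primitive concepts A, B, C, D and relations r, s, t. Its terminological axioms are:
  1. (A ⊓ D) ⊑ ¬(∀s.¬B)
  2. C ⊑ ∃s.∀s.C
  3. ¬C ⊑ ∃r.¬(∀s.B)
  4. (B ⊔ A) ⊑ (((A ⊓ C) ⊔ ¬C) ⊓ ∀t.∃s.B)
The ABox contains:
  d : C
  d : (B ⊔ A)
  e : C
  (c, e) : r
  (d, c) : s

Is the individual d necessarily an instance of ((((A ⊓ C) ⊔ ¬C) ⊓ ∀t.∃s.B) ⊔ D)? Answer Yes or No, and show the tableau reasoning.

Yes

1. d : ((((A ⊓ C) ⊔ ¬C) ⊓ ∀t.∃s.B) ⊔ D)?  L(d) = {C, (B ⊔ A)} ∪ {((((¬A ⊔ ¬C) ⊓ C) ⊔ ∃t.∀s.¬B) ⊓ ¬D)}
   clash {C, ¬C} at d — d ∈ ((((A ⊓ C) ⊔ ¬C) ⊓ ∀t.∃s.B) ⊔ D)
2. Hence d : ((((A ⊓ C) ⊔ ¬C) ⊓ ∀t.∃s.B) ⊔ D): entailed.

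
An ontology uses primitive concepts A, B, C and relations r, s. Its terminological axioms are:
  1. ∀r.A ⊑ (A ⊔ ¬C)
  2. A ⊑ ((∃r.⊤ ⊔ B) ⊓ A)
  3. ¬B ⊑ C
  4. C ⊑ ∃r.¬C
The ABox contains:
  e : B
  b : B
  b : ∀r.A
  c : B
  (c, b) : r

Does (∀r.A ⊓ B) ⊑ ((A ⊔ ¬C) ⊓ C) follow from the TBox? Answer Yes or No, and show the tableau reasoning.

1. (∀r.A ⊓ B) ⊑ ((A ⊔ ¬C) ⊓ C)  ⇔  ((∀r.A ⊓ B) ⊓ ((¬A ⊓ C) ⊔ ¬C)) unsat w.r.t. T
   apply at x₀: ∀r.A⊑(A ⊔ ¬C)
   open: L(x₀) ⊇ {B, ¬A, ¬C, ∀r.A}
2. Hence (∀r.A ⊓ B) ⊑ ((A ⊔ ¬C) ⊓ C): not entailed.

No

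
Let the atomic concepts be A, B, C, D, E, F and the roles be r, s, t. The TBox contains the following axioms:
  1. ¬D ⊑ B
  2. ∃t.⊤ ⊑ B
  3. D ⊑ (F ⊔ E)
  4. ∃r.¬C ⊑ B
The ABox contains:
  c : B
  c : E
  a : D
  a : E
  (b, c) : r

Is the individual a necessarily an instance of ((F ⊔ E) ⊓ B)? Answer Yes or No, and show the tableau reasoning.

No

1. a : ((F ⊔ E) ⊓ B)?  L(a) = {D, E} ∪ {((¬F ⊓ ¬E) ⊔ ¬B)}
   apply at a: D⊑(F ⊔ E)
   open: L(a) ⊇ {D, E, ¬B, ∀r.C, ∀t.⊥} — a ∉ ((F ⊔ E) ⊓ B) possible
2. Hence a : ((F ⊔ E) ⊓ B): not entailed.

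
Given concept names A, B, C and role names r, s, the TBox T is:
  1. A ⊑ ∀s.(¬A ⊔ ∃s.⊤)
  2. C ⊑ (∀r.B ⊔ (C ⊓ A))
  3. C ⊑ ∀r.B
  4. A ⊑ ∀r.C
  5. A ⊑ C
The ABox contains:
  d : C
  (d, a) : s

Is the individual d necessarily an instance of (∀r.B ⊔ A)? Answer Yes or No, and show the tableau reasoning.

Yes

1. d : (∀r.B ⊔ A)?  L(d) = {C} ∪ {(∃r.¬B ⊓ ¬A)}
   clash {B, ¬B} at an ∃-successor — d ∈ (∀r.B ⊔ A)
2. Hence d : (∀r.B ⊔ A): entailed.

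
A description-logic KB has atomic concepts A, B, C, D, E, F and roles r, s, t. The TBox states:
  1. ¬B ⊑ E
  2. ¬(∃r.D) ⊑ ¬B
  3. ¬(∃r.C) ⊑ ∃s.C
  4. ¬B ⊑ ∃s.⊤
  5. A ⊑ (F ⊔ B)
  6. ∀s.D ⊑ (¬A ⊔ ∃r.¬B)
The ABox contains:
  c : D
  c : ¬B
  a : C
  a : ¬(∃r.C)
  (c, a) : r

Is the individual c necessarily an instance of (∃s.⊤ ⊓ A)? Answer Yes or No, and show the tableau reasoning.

No

1. c : (∃s.⊤ ⊓ A)?  L(c) = {D, ¬B} ∪ {(∀s.⊥ ⊔ ¬A)}
   apply at c: ¬B⊑E; ¬B⊑∃s.⊤
   open: L(c) ⊇ {D, E, ¬A, ¬B, ∃r.C, …} (+ ∃-successors) — c ∉ (∃s.⊤ ⊓ A) possible
2. Hence c : (∃s.⊤ ⊓ A): not entailed.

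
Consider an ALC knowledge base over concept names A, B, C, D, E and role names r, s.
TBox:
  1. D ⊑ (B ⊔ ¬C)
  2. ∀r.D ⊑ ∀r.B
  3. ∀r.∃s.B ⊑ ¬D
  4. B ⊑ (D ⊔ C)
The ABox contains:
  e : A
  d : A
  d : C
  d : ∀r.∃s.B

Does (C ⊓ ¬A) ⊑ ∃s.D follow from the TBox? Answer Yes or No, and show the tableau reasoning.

1. (C ⊓ ¬A) ⊑ ∃s.D  ⇔  ((C ⊓ ¬A) ⊓ ∀s.¬D) unsat w.r.t. T
   open: L(x₀) ⊇ {C, ¬A, ¬B, ¬D, ∀s.¬D, …} (+ ∃-successors)
2. Hence (C ⊓ ¬A) ⊑ ∃s.D: not entailed.

No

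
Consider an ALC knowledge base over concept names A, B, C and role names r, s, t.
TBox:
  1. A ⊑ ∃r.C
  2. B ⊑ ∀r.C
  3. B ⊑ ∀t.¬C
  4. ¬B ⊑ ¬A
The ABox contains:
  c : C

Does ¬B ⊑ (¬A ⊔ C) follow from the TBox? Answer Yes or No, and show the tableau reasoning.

Yes

1. ¬B ⊑ (¬A ⊔ C)  ⇔  (¬B ⊓ (A ⊓ ¬C)) unsat w.r.t. T
   all branches close; clash {A, ¬A} at x₀
2. Hence ¬B ⊑ (¬A ⊔ C): entailed.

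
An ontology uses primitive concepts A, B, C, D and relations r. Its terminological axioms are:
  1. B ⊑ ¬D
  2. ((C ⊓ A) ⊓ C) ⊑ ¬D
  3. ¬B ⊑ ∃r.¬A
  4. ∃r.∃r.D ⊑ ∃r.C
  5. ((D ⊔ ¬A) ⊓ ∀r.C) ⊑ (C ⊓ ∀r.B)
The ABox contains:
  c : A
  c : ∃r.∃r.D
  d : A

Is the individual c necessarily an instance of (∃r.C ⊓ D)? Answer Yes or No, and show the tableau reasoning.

1. c : (∃r.C ⊓ D)?  L(c) = {A, ∃r.∃r.D} ∪ {(∀r.¬C ⊔ ¬D)}
   apply at c: ∃r.∃r.D⊑∃r.C
   open: L(c) ⊇ {A, ¬B, ¬D, ∃r.C, ∃r.¬A, …} (+ ∃-successors) — c ∉ (∃r.C ⊓ D) possible
2. Hence c : (∃r.C ⊓ D): not entailed.

No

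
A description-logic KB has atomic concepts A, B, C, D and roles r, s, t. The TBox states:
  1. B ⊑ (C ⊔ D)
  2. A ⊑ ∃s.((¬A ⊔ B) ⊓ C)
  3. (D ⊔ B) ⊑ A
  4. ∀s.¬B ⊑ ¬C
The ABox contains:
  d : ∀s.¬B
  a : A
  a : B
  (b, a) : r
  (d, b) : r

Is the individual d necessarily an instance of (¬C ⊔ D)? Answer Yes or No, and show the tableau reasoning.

Yes

1. d : (¬C ⊔ D)?  L(d) = {∀s.¬B} ∪ {(C ⊓ ¬D)}
   clash {C, ¬C} at d — d ∈ (¬C ⊔ D)
2. Hence d : (¬C ⊔ D): entailed.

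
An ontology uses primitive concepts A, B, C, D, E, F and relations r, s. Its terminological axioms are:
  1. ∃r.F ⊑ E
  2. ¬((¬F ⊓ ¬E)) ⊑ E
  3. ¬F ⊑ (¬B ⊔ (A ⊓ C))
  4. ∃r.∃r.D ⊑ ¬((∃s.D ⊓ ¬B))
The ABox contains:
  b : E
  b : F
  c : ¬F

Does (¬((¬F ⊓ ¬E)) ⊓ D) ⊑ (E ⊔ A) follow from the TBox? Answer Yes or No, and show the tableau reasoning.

Yes

1. (¬((¬F ⊓ ¬E)) ⊓ D) ⊑ (E ⊔ A)  ⇔  (((F ⊔ E) ⊓ D) ⊓ (¬E ⊓ ¬A)) unsat w.r.t. T
   all branches close; clash {E, ¬E} at x₀
2. Hence (¬((¬F ⊓ ¬E)) ⊓ D) ⊑ (E ⊔ A): entailed.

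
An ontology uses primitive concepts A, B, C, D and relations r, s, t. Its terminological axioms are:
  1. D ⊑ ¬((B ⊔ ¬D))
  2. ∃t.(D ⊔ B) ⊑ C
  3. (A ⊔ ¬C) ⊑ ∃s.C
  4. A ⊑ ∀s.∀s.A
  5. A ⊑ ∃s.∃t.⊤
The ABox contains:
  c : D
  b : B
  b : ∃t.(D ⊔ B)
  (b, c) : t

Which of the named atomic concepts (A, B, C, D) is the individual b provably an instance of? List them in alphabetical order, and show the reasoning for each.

{B, C}

1. b : A?  L(b) = {B, ∃t.(D ⊔ B)} ∪ {¬A}
   apply at b: ∃t.(D ⊔ B)⊑C
   open: L(b) ⊇ {B, C, ¬A, ¬D, ∃t.(D ⊔ B)} (+ ∃-successors) — b ∉ A possible
2. b : B?  L(b) = {B, ∃t.(D ⊔ B)} ∪ {¬B}
   clash {B, ¬B} at b — b ∈ B
3. b : C?  L(b) = {B, ∃t.(D ⊔ B)} ∪ {¬C}
   clash {B, ¬B} at b — b ∈ C
4. b : D?  L(b) = {B, ∃t.(D ⊔ B)} ∪ {¬D}
   apply at b: ∃t.(D ⊔ B)⊑C
   open: L(b) ⊇ {B, C, ¬A, ¬D, ∃t.(D ⊔ B)} (+ ∃-successors) — b ∉ D possible
5. Entailed for b: {B, C}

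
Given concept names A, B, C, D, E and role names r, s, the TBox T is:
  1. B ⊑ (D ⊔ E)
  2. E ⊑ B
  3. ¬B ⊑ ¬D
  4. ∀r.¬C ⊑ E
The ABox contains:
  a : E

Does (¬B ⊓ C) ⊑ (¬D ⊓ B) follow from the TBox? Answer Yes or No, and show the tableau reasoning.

1. (¬B ⊓ C) ⊑ (¬D ⊓ B)  ⇔  ((¬B ⊓ C) ⊓ (D ⊔ ¬B)) unsat w.r.t. T
   apply at x₀: ¬B⊑¬D
   open: L(x₀) ⊇ {C, ¬B, ¬D, ¬E, ∃r.C} (+ ∃-successors)
2. Hence (¬B ⊓ C) ⊑ (¬D ⊓ B): not entailed.

No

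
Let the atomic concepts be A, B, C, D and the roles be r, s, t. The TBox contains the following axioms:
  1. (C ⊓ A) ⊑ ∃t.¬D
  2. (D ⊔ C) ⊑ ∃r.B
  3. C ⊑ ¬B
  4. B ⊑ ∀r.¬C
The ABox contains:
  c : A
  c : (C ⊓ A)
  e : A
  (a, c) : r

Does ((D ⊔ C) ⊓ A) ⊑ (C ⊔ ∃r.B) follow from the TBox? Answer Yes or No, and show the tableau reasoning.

1. ((D ⊔ C) ⊓ A) ⊑ (C ⊔ ∃r.B)  ⇔  (((D ⊔ C) ⊓ A) ⊓ (¬C ⊓ ∀r.¬B)) unsat w.r.t. T
   all branches close; clash {C, ¬C} at x₀
2. Hence ((D ⊔ C) ⊓ A) ⊑ (C ⊔ ∃r.B): entailed.

Yes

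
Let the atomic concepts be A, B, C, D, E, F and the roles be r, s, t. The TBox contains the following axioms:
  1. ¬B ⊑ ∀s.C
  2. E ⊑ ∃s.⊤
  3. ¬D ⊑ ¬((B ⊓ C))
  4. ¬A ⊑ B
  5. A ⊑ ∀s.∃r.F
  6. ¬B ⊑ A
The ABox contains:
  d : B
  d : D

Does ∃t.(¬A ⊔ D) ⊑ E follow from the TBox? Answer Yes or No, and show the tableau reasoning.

1. ∃t.(¬A ⊔ D) ⊑ E  ⇔  (∃t.(¬A ⊔ D) ⊓ ¬E) unsat w.r.t. T
   open: L(x₀) ⊇ {A, B, D, ¬E, ∀s.∃r.F, …} (+ ∃-successors)
2. Hence ∃t.(¬A ⊔ D) ⊑ E: not entailed.

No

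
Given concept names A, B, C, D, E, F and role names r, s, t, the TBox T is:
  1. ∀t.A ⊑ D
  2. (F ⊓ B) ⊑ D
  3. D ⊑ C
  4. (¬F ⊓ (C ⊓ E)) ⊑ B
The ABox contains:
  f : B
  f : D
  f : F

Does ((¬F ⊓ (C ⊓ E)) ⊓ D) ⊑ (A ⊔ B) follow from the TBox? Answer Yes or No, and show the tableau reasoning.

1. ((¬F ⊓ (C ⊓ E)) ⊓ D) ⊑ (A ⊔ B)  ⇔  (((¬F ⊓ (C ⊓ E)) ⊓ D) ⊓ (¬A ⊓ ¬B)) unsat w.r.t. T
   all branches close; clash {B, ¬B} at x₀
2. Hence ((¬F ⊓ (C ⊓ E)) ⊓ D) ⊑ (A ⊔ B): entailed.

Yes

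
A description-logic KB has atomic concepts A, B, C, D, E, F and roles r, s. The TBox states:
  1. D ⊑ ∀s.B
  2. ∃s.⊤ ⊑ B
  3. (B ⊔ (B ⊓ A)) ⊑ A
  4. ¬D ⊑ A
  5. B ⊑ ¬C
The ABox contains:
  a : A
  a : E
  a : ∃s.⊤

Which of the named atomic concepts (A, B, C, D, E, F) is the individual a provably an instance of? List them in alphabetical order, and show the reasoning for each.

1. a : A?  L(a) = {A, E, ∃s.⊤} ∪ {¬A}
   clash {A, ¬A} at a — a ∈ A
2. a : B?  L(a) = {A, E, ∃s.⊤} ∪ {¬B}
   clash {B, ¬B} at a — a ∈ B
3. a : C?  L(a) = {A, E, ∃s.⊤} ∪ {¬C}
   apply at a: ∃s.⊤⊑B
   open: L(a) ⊇ {A, B, E, ¬C, ¬D, …} (+ ∃-successors) — a ∉ C possible
4. a : D?  L(a) = {A, E, ∃s.⊤} ∪ {¬D}
   apply at a: ∃s.⊤⊑B
   open: L(a) ⊇ {A, B, E, ¬C, ¬D, …} (+ ∃-successors) — a ∉ D possible
5. a : E?  L(a) = {A, E, ∃s.⊤} ∪ {¬E}
   clash {E, ¬E} at a — a ∈ E
6. a : F?  L(a) = {A, E, ∃s.⊤} ∪ {¬F}
   apply at a: ∃s.⊤⊑B
   open: L(a) ⊇ {A, B, E, ¬C, ¬D, …} (+ ∃-successors) — a ∉ F possible
7. Entailed for a: {A, B, E}

{A, B, E}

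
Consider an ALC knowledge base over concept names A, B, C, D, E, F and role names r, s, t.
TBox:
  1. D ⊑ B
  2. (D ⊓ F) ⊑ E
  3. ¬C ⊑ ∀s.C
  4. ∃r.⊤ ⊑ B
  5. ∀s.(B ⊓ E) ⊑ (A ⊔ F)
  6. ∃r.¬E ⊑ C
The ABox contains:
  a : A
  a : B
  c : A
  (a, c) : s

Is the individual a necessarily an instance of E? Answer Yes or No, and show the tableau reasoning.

1. a : E?  L(a) = {A, B} ∪ {¬E}
   open: L(a) ⊇ {A, B, C, ¬D, ¬E, …} (+ ∃-successors) — a ∉ E possible
2. Hence a : E: not entailed.

No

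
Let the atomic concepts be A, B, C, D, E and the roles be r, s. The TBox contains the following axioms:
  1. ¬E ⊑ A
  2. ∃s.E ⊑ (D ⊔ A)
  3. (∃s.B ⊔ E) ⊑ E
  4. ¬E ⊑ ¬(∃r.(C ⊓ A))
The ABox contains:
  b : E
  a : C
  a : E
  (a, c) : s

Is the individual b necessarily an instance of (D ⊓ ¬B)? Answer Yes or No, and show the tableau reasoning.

1. b : (D ⊓ ¬B)?  L(b) = {E} ∪ {(¬D ⊔ B)}
   open: L(b) ⊇ {E, ¬D, ∀s.¬E} — b ∉ (D ⊓ ¬B) possible
2. Hence b : (D ⊓ ¬B): not entailed.

No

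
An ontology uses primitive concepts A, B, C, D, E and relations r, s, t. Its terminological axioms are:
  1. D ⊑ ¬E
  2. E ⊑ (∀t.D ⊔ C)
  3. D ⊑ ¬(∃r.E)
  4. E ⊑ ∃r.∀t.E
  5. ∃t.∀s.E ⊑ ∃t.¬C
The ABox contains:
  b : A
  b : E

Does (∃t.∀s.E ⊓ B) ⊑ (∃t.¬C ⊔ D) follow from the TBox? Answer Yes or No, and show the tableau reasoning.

1. (∃t.∀s.E ⊓ B) ⊑ (∃t.¬C ⊔ D)  ⇔  ((∃t.∀s.E ⊓ B) ⊓ (∀t.C ⊓ ¬D)) unsat w.r.t. T
   all branches close; clash {C, ¬C} at an ∃-successor
2. Hence (∃t.∀s.E ⊓ B) ⊑ (∃t.¬C ⊔ D): entailed.

Yes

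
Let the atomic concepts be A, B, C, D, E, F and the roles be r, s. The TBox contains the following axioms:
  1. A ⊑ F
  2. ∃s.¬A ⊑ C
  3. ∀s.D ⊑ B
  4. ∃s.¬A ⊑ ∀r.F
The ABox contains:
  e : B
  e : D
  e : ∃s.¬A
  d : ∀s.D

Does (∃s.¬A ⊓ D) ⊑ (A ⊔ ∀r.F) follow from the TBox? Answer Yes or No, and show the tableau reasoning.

1. (∃s.¬A ⊓ D) ⊑ (A ⊔ ∀r.F)  ⇔  ((∃s.¬A ⊓ D) ⊓ (¬A ⊓ ∃r.¬F)) unsat w.r.t. T
   all branches close; clash {F, ¬F} at an ∃-successor
2. Hence (∃s.¬A ⊓ D) ⊑ (A ⊔ ∀r.F): entailed.

Yes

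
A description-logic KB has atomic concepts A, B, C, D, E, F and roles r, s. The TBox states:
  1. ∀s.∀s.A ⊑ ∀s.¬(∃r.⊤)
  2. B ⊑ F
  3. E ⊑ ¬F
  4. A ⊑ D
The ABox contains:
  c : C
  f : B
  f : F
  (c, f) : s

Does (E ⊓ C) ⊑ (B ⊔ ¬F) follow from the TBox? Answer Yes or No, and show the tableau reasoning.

Yes

1. (E ⊓ C) ⊑ (B ⊔ ¬F)  ⇔  ((E ⊓ C) ⊓ (¬B ⊓ F)) unsat w.r.t. T
   all branches close; clash {F, ¬F} at x₀
2. Hence (E ⊓ C) ⊑ (B ⊔ ¬F): entailed.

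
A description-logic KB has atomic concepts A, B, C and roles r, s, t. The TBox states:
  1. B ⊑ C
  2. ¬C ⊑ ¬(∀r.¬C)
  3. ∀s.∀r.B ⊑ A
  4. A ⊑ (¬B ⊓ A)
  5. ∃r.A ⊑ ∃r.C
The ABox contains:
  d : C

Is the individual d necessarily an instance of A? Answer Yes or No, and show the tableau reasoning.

No

1. d : A?  L(d) = {C} ∪ {¬A}
   open: L(d) ⊇ {C, ¬A, ∀r.¬A, ∃s.∃r.¬B} (+ ∃-successors) — d ∉ A possible
2. Hence d : A: not entailed.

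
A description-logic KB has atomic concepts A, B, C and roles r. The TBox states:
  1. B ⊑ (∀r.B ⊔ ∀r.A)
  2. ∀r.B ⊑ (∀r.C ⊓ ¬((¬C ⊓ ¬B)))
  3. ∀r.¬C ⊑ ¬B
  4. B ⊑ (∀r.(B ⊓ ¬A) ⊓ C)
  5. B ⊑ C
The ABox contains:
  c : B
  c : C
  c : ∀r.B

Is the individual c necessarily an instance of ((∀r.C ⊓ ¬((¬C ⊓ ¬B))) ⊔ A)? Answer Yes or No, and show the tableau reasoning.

Yes

1. c : ((∀r.C ⊓ ¬((¬C ⊓ ¬B))) ⊔ A)?  L(c) = {B, C, ∀r.B} ∪ {((∃r.¬C ⊔ (¬C ⊓ ¬B)) ⊓ ¬A)}
   clash {B, ¬B} at c — c ∈ ((∀r.C ⊓ ¬((¬C ⊓ ¬B))) ⊔ A)
2. Hence c : ((∀r.C ⊓ ¬((¬C ⊓ ¬B))) ⊔ A): entailed.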